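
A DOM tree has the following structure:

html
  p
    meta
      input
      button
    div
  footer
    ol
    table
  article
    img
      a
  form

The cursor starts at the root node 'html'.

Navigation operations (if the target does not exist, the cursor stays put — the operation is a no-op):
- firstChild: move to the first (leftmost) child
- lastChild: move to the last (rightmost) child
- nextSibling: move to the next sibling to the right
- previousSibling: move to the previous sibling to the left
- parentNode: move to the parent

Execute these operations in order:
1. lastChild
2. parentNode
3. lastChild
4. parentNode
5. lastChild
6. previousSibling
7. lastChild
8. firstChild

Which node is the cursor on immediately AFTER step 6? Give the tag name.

Answer: article

Derivation:
After 1 (lastChild): form
After 2 (parentNode): html
After 3 (lastChild): form
After 4 (parentNode): html
After 5 (lastChild): form
After 6 (previousSibling): article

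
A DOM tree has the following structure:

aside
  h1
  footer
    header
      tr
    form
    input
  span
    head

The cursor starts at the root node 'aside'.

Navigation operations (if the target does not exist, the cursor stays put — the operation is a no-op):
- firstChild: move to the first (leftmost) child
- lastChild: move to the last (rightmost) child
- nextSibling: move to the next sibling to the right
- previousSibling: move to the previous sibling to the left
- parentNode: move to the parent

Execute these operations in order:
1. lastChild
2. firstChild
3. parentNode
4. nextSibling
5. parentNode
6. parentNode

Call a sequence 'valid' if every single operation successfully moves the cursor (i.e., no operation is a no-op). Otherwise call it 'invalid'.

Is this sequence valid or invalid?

After 1 (lastChild): span
After 2 (firstChild): head
After 3 (parentNode): span
After 4 (nextSibling): span (no-op, stayed)
After 5 (parentNode): aside
After 6 (parentNode): aside (no-op, stayed)

Answer: invalid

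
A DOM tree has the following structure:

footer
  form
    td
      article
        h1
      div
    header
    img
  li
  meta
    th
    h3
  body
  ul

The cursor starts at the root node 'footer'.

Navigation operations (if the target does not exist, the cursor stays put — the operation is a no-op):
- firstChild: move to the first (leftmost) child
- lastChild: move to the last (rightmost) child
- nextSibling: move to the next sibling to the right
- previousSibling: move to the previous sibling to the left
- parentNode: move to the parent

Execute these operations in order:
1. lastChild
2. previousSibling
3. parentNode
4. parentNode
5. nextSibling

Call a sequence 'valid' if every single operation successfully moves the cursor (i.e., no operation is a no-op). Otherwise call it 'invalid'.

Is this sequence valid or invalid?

After 1 (lastChild): ul
After 2 (previousSibling): body
After 3 (parentNode): footer
After 4 (parentNode): footer (no-op, stayed)
After 5 (nextSibling): footer (no-op, stayed)

Answer: invalid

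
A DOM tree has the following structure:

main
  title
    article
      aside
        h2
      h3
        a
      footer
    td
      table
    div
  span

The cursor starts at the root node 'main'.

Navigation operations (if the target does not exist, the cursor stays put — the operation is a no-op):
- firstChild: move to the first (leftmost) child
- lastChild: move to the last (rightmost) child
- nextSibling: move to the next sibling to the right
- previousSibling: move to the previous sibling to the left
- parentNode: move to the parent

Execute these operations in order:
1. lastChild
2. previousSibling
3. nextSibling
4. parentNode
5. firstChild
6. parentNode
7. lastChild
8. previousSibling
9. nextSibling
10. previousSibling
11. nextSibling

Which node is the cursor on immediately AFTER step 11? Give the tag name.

Answer: span

Derivation:
After 1 (lastChild): span
After 2 (previousSibling): title
After 3 (nextSibling): span
After 4 (parentNode): main
After 5 (firstChild): title
After 6 (parentNode): main
After 7 (lastChild): span
After 8 (previousSibling): title
After 9 (nextSibling): span
After 10 (previousSibling): title
After 11 (nextSibling): span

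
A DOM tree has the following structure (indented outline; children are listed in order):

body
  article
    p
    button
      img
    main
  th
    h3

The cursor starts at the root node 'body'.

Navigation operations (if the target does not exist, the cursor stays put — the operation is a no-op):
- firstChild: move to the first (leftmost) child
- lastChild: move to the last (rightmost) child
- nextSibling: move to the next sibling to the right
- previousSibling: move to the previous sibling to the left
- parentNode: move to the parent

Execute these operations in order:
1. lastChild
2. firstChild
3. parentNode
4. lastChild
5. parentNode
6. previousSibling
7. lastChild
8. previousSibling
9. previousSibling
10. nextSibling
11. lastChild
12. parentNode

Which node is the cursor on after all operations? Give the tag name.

After 1 (lastChild): th
After 2 (firstChild): h3
After 3 (parentNode): th
After 4 (lastChild): h3
After 5 (parentNode): th
After 6 (previousSibling): article
After 7 (lastChild): main
After 8 (previousSibling): button
After 9 (previousSibling): p
After 10 (nextSibling): button
After 11 (lastChild): img
After 12 (parentNode): button

Answer: button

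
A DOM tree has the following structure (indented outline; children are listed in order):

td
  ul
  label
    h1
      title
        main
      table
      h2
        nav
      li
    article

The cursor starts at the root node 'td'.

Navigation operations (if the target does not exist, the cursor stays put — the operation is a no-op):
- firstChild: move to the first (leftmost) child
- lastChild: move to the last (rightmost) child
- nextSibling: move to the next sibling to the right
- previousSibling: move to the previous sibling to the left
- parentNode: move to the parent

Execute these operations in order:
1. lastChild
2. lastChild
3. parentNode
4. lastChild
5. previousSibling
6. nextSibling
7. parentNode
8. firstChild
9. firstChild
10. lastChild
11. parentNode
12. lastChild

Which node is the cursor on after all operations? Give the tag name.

Answer: main

Derivation:
After 1 (lastChild): label
After 2 (lastChild): article
After 3 (parentNode): label
After 4 (lastChild): article
After 5 (previousSibling): h1
After 6 (nextSibling): article
After 7 (parentNode): label
After 8 (firstChild): h1
After 9 (firstChild): title
After 10 (lastChild): main
After 11 (parentNode): title
After 12 (lastChild): main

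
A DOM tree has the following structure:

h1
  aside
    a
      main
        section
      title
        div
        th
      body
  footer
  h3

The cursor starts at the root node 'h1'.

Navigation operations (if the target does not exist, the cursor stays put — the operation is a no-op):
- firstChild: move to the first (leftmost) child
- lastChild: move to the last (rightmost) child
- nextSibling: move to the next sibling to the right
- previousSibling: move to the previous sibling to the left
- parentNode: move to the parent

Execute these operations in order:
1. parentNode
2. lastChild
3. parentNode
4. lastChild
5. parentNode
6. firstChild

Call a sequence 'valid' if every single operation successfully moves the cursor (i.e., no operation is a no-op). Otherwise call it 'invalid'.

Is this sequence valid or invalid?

After 1 (parentNode): h1 (no-op, stayed)
After 2 (lastChild): h3
After 3 (parentNode): h1
After 4 (lastChild): h3
After 5 (parentNode): h1
After 6 (firstChild): aside

Answer: invalid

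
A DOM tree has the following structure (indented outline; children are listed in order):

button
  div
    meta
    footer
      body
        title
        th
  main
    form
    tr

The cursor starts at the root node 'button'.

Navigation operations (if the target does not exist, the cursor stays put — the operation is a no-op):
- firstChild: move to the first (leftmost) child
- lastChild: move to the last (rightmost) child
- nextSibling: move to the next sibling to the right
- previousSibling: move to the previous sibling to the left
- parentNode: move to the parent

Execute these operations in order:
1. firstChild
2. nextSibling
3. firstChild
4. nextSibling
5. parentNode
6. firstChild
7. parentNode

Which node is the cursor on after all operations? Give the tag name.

After 1 (firstChild): div
After 2 (nextSibling): main
After 3 (firstChild): form
After 4 (nextSibling): tr
After 5 (parentNode): main
After 6 (firstChild): form
After 7 (parentNode): main

Answer: main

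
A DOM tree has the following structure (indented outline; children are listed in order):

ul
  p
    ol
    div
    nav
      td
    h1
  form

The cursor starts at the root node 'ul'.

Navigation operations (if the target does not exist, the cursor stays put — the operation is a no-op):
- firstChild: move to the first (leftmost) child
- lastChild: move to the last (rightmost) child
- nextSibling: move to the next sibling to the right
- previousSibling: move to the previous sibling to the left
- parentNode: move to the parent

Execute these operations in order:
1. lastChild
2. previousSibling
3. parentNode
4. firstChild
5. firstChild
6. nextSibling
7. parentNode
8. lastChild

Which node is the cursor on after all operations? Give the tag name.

After 1 (lastChild): form
After 2 (previousSibling): p
After 3 (parentNode): ul
After 4 (firstChild): p
After 5 (firstChild): ol
After 6 (nextSibling): div
After 7 (parentNode): p
After 8 (lastChild): h1

Answer: h1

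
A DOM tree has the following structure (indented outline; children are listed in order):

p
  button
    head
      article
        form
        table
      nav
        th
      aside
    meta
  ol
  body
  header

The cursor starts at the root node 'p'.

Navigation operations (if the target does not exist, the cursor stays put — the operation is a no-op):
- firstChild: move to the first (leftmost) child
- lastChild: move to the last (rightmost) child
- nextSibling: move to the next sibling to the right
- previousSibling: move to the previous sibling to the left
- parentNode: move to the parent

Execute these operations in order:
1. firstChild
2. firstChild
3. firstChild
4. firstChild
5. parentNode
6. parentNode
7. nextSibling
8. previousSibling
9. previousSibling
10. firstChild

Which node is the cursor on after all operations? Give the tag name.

Answer: article

Derivation:
After 1 (firstChild): button
After 2 (firstChild): head
After 3 (firstChild): article
After 4 (firstChild): form
After 5 (parentNode): article
After 6 (parentNode): head
After 7 (nextSibling): meta
After 8 (previousSibling): head
After 9 (previousSibling): head (no-op, stayed)
After 10 (firstChild): article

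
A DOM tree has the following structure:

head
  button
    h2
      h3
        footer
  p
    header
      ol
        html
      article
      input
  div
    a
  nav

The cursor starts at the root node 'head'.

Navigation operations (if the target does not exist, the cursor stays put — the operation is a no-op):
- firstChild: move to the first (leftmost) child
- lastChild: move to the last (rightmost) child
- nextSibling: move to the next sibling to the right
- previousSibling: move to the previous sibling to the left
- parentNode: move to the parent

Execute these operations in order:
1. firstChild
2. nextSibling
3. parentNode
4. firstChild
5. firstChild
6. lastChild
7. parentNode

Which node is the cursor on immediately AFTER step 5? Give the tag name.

Answer: h2

Derivation:
After 1 (firstChild): button
After 2 (nextSibling): p
After 3 (parentNode): head
After 4 (firstChild): button
After 5 (firstChild): h2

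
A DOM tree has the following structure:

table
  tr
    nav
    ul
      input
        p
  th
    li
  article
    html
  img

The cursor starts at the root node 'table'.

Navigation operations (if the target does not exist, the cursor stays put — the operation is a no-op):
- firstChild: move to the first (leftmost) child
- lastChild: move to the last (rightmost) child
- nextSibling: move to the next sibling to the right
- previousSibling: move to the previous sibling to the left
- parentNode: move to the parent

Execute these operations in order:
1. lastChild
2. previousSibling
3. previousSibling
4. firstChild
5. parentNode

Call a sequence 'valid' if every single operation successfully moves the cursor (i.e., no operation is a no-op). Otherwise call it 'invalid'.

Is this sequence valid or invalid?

After 1 (lastChild): img
After 2 (previousSibling): article
After 3 (previousSibling): th
After 4 (firstChild): li
After 5 (parentNode): th

Answer: valid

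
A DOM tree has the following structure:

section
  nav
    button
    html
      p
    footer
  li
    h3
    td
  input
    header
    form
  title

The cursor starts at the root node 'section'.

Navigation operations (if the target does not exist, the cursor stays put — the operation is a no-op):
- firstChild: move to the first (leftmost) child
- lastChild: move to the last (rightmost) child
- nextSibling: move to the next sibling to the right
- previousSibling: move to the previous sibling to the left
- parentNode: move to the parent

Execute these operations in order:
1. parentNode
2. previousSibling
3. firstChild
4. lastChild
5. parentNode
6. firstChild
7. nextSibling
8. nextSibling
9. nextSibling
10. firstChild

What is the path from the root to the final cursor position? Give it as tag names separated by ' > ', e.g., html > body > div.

After 1 (parentNode): section (no-op, stayed)
After 2 (previousSibling): section (no-op, stayed)
After 3 (firstChild): nav
After 4 (lastChild): footer
After 5 (parentNode): nav
After 6 (firstChild): button
After 7 (nextSibling): html
After 8 (nextSibling): footer
After 9 (nextSibling): footer (no-op, stayed)
After 10 (firstChild): footer (no-op, stayed)

Answer: section > nav > footer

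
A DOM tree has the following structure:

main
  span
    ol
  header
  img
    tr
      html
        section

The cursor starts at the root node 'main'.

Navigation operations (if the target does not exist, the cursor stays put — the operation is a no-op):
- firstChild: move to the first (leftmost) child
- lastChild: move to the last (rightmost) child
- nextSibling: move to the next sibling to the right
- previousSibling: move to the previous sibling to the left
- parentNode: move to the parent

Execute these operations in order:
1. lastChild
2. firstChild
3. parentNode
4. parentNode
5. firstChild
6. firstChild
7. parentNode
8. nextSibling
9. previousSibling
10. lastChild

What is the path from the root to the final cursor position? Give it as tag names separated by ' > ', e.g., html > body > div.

Answer: main > span > ol

Derivation:
After 1 (lastChild): img
After 2 (firstChild): tr
After 3 (parentNode): img
After 4 (parentNode): main
After 5 (firstChild): span
After 6 (firstChild): ol
After 7 (parentNode): span
After 8 (nextSibling): header
After 9 (previousSibling): span
After 10 (lastChild): ol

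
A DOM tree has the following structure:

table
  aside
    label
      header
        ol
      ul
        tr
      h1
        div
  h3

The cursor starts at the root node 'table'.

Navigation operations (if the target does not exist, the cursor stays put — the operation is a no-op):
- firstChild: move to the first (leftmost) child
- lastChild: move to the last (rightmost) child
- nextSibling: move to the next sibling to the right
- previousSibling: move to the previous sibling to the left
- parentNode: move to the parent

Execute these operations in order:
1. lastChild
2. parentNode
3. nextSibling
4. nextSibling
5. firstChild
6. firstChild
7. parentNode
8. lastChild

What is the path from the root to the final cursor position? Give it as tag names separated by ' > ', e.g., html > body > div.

After 1 (lastChild): h3
After 2 (parentNode): table
After 3 (nextSibling): table (no-op, stayed)
After 4 (nextSibling): table (no-op, stayed)
After 5 (firstChild): aside
After 6 (firstChild): label
After 7 (parentNode): aside
After 8 (lastChild): label

Answer: table > aside > label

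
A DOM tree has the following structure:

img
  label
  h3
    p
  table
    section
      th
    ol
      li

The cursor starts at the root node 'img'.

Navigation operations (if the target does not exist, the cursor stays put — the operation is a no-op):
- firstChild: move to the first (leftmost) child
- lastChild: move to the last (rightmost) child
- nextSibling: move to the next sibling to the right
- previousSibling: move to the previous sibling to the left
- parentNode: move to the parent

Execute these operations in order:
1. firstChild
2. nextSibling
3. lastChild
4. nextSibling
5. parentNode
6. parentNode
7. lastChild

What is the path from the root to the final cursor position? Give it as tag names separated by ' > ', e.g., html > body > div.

After 1 (firstChild): label
After 2 (nextSibling): h3
After 3 (lastChild): p
After 4 (nextSibling): p (no-op, stayed)
After 5 (parentNode): h3
After 6 (parentNode): img
After 7 (lastChild): table

Answer: img > table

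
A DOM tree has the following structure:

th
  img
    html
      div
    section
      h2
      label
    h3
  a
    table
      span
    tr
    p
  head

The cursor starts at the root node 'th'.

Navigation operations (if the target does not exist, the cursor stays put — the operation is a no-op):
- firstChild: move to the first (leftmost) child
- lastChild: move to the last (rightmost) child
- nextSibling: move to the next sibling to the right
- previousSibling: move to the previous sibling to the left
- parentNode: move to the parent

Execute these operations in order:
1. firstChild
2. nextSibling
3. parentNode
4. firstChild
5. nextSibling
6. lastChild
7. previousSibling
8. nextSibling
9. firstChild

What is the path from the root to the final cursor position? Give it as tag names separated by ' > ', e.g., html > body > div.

After 1 (firstChild): img
After 2 (nextSibling): a
After 3 (parentNode): th
After 4 (firstChild): img
After 5 (nextSibling): a
After 6 (lastChild): p
After 7 (previousSibling): tr
After 8 (nextSibling): p
After 9 (firstChild): p (no-op, stayed)

Answer: th > a > p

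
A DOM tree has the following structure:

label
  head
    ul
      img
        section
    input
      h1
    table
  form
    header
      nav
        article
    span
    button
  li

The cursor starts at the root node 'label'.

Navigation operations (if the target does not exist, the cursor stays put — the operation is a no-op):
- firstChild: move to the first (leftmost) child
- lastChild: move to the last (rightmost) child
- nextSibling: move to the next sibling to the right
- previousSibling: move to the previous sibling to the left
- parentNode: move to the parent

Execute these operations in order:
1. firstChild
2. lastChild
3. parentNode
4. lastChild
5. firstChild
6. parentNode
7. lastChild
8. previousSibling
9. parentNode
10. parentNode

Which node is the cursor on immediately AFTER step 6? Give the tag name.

After 1 (firstChild): head
After 2 (lastChild): table
After 3 (parentNode): head
After 4 (lastChild): table
After 5 (firstChild): table (no-op, stayed)
After 6 (parentNode): head

Answer: head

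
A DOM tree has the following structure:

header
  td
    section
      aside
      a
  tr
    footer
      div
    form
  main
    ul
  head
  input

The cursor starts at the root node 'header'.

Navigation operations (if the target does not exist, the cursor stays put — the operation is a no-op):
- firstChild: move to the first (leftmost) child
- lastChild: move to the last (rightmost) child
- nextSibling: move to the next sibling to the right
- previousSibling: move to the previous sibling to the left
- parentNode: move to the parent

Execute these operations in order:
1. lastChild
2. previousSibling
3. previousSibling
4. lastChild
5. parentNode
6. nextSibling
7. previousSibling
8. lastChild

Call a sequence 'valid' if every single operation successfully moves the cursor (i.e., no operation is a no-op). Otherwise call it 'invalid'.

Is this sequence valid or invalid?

Answer: valid

Derivation:
After 1 (lastChild): input
After 2 (previousSibling): head
After 3 (previousSibling): main
After 4 (lastChild): ul
After 5 (parentNode): main
After 6 (nextSibling): head
After 7 (previousSibling): main
After 8 (lastChild): ul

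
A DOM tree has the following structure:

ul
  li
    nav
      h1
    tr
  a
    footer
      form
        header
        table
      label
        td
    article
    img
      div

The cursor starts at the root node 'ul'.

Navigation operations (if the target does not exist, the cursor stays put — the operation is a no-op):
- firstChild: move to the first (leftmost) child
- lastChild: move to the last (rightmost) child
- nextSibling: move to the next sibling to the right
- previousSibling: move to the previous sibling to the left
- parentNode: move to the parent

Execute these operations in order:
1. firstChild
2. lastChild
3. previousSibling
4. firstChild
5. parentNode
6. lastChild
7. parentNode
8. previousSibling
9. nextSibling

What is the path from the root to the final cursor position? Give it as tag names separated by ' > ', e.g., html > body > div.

Answer: ul > li > tr

Derivation:
After 1 (firstChild): li
After 2 (lastChild): tr
After 3 (previousSibling): nav
After 4 (firstChild): h1
After 5 (parentNode): nav
After 6 (lastChild): h1
After 7 (parentNode): nav
After 8 (previousSibling): nav (no-op, stayed)
After 9 (nextSibling): tr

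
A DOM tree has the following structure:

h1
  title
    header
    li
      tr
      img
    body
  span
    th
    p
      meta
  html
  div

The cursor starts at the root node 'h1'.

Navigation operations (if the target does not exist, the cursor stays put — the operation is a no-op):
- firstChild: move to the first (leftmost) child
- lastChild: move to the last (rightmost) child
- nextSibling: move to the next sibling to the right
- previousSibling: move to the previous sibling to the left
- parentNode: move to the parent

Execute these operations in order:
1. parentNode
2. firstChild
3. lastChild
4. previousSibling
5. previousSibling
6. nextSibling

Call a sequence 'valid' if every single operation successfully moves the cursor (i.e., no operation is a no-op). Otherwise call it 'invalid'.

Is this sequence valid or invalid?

Answer: invalid

Derivation:
After 1 (parentNode): h1 (no-op, stayed)
After 2 (firstChild): title
After 3 (lastChild): body
After 4 (previousSibling): li
After 5 (previousSibling): header
After 6 (nextSibling): li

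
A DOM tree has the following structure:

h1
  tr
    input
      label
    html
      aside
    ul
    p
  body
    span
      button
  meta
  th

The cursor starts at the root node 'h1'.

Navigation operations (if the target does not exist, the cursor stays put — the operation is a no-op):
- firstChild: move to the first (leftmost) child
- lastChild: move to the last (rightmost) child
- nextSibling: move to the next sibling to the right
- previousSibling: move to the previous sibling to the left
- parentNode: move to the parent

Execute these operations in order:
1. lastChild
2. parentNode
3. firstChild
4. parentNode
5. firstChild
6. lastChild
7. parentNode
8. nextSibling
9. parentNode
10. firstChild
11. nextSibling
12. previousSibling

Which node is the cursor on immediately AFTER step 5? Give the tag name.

After 1 (lastChild): th
After 2 (parentNode): h1
After 3 (firstChild): tr
After 4 (parentNode): h1
After 5 (firstChild): tr

Answer: tr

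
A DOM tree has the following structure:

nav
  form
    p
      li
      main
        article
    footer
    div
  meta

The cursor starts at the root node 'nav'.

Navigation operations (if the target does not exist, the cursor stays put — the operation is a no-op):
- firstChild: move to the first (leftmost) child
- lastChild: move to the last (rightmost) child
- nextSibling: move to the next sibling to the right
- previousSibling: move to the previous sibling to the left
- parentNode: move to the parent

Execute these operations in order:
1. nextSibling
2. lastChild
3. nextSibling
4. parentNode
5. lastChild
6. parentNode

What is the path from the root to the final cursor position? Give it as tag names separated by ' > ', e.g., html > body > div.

Answer: nav

Derivation:
After 1 (nextSibling): nav (no-op, stayed)
After 2 (lastChild): meta
After 3 (nextSibling): meta (no-op, stayed)
After 4 (parentNode): nav
After 5 (lastChild): meta
After 6 (parentNode): nav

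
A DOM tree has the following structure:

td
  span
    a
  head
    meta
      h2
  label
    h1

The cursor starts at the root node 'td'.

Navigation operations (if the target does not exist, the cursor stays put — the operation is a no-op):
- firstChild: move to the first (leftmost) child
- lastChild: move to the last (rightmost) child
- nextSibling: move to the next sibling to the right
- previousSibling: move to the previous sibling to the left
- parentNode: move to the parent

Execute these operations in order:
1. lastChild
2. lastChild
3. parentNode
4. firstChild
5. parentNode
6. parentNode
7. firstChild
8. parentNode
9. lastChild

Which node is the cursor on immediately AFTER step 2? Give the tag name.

Answer: h1

Derivation:
After 1 (lastChild): label
After 2 (lastChild): h1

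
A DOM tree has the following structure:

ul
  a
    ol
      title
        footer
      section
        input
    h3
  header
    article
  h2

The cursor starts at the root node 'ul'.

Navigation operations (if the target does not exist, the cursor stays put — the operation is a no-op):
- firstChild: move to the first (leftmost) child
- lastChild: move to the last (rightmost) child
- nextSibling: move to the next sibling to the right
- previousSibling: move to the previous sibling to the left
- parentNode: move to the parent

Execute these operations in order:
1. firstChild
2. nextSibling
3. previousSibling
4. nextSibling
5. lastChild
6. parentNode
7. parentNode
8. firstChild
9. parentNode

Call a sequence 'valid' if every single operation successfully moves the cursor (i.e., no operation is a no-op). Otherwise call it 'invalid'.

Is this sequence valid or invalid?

Answer: valid

Derivation:
After 1 (firstChild): a
After 2 (nextSibling): header
After 3 (previousSibling): a
After 4 (nextSibling): header
After 5 (lastChild): article
After 6 (parentNode): header
After 7 (parentNode): ul
After 8 (firstChild): a
After 9 (parentNode): ul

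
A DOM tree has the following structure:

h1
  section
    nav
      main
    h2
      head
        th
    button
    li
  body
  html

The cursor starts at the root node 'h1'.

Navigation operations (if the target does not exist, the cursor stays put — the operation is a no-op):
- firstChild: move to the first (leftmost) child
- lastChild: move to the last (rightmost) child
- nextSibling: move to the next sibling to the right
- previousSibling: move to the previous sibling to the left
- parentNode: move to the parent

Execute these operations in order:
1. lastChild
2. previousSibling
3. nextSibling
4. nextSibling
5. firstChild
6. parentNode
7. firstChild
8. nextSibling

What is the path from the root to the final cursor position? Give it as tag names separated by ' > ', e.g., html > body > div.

Answer: h1 > body

Derivation:
After 1 (lastChild): html
After 2 (previousSibling): body
After 3 (nextSibling): html
After 4 (nextSibling): html (no-op, stayed)
After 5 (firstChild): html (no-op, stayed)
After 6 (parentNode): h1
After 7 (firstChild): section
After 8 (nextSibling): body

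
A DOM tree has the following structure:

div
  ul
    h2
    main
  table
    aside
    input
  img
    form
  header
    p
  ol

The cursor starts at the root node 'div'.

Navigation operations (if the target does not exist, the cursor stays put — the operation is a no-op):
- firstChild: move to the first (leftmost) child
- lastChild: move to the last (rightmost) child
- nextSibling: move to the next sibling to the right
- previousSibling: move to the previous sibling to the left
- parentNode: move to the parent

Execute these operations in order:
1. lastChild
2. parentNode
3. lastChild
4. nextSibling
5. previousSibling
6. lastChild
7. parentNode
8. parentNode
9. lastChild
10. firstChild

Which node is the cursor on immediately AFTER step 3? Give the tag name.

Answer: ol

Derivation:
After 1 (lastChild): ol
After 2 (parentNode): div
After 3 (lastChild): ol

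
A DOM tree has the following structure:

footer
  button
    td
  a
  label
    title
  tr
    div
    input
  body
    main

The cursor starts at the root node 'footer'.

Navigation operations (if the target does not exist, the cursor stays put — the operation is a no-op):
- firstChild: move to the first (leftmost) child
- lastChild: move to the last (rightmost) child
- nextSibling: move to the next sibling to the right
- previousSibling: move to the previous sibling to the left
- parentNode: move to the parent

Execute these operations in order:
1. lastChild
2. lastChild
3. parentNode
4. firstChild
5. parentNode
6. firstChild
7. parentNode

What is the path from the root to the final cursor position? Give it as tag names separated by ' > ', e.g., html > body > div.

After 1 (lastChild): body
After 2 (lastChild): main
After 3 (parentNode): body
After 4 (firstChild): main
After 5 (parentNode): body
After 6 (firstChild): main
After 7 (parentNode): body

Answer: footer > body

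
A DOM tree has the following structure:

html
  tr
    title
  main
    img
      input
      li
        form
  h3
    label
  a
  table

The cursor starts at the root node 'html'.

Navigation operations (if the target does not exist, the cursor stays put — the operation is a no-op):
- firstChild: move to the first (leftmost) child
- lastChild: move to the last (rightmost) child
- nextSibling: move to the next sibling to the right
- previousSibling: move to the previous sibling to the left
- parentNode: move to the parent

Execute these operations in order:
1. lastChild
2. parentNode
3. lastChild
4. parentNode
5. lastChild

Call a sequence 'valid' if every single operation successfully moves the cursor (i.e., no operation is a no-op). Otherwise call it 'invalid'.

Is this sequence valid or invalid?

After 1 (lastChild): table
After 2 (parentNode): html
After 3 (lastChild): table
After 4 (parentNode): html
After 5 (lastChild): table

Answer: valid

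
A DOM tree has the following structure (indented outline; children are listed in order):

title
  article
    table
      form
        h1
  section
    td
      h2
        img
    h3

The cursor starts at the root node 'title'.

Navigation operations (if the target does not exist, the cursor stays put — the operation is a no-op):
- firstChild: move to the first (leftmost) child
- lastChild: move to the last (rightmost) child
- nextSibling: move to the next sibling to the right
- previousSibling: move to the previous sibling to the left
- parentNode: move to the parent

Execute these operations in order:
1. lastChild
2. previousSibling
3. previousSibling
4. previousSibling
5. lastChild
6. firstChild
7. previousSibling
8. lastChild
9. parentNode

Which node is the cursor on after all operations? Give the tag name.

After 1 (lastChild): section
After 2 (previousSibling): article
After 3 (previousSibling): article (no-op, stayed)
After 4 (previousSibling): article (no-op, stayed)
After 5 (lastChild): table
After 6 (firstChild): form
After 7 (previousSibling): form (no-op, stayed)
After 8 (lastChild): h1
After 9 (parentNode): form

Answer: form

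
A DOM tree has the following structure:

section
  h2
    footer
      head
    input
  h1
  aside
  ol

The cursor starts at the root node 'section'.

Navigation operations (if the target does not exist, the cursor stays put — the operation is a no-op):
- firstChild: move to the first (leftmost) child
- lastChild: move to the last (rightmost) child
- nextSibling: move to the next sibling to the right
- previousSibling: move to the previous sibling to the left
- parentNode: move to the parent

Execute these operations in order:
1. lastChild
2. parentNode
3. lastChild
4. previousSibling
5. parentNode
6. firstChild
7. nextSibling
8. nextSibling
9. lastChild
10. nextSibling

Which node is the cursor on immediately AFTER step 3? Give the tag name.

After 1 (lastChild): ol
After 2 (parentNode): section
After 3 (lastChild): ol

Answer: ol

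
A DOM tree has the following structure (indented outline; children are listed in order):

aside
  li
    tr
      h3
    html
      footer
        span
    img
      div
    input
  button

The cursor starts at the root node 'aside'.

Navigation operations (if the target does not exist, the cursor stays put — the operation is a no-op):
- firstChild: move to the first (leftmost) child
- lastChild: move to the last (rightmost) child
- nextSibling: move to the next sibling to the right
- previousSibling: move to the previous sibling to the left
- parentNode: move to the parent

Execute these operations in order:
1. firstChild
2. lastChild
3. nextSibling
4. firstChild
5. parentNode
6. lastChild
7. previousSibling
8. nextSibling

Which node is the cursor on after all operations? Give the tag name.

After 1 (firstChild): li
After 2 (lastChild): input
After 3 (nextSibling): input (no-op, stayed)
After 4 (firstChild): input (no-op, stayed)
After 5 (parentNode): li
After 6 (lastChild): input
After 7 (previousSibling): img
After 8 (nextSibling): input

Answer: input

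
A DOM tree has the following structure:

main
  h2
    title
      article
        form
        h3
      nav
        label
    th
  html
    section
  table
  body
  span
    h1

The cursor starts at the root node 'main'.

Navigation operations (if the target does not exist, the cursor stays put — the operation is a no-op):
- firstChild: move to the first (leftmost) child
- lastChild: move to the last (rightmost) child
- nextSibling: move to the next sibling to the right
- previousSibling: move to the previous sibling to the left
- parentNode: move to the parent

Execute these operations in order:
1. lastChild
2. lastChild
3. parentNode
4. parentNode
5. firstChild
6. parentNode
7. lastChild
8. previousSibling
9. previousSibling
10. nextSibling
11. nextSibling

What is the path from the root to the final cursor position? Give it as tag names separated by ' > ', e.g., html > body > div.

After 1 (lastChild): span
After 2 (lastChild): h1
After 3 (parentNode): span
After 4 (parentNode): main
After 5 (firstChild): h2
After 6 (parentNode): main
After 7 (lastChild): span
After 8 (previousSibling): body
After 9 (previousSibling): table
After 10 (nextSibling): body
After 11 (nextSibling): span

Answer: main > span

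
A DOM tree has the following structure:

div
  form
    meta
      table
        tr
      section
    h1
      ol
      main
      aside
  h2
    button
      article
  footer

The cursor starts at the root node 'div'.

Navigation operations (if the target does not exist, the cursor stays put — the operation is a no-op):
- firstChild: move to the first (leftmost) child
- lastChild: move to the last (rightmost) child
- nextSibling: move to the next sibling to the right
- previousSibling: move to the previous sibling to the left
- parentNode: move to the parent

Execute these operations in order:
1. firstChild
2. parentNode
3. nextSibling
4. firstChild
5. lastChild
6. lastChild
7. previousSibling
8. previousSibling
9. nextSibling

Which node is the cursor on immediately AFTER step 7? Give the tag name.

Answer: main

Derivation:
After 1 (firstChild): form
After 2 (parentNode): div
After 3 (nextSibling): div (no-op, stayed)
After 4 (firstChild): form
After 5 (lastChild): h1
After 6 (lastChild): aside
After 7 (previousSibling): main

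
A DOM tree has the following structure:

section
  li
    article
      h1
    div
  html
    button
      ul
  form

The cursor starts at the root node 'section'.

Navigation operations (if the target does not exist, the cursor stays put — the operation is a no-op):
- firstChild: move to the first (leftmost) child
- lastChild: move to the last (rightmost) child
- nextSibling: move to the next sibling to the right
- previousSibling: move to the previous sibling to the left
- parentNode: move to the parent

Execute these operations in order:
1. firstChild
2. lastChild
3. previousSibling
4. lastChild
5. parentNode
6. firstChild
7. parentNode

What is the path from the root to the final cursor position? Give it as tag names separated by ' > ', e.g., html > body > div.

Answer: section > li > article

Derivation:
After 1 (firstChild): li
After 2 (lastChild): div
After 3 (previousSibling): article
After 4 (lastChild): h1
After 5 (parentNode): article
After 6 (firstChild): h1
After 7 (parentNode): article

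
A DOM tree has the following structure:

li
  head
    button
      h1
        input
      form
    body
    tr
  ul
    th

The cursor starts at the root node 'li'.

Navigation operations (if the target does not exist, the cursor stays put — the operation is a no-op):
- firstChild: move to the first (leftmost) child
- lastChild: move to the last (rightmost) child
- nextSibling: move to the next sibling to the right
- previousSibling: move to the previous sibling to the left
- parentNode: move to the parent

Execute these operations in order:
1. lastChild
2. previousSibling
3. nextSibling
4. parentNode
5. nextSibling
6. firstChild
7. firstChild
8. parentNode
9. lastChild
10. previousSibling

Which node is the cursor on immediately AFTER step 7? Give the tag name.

Answer: button

Derivation:
After 1 (lastChild): ul
After 2 (previousSibling): head
After 3 (nextSibling): ul
After 4 (parentNode): li
After 5 (nextSibling): li (no-op, stayed)
After 6 (firstChild): head
After 7 (firstChild): button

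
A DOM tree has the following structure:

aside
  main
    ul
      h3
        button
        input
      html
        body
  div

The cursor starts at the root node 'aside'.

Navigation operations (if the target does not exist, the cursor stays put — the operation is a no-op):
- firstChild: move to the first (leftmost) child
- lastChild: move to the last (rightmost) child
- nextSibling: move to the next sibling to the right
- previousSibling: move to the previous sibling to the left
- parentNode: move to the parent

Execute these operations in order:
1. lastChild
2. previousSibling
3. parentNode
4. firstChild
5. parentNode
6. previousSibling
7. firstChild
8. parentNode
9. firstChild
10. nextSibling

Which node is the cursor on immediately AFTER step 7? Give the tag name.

After 1 (lastChild): div
After 2 (previousSibling): main
After 3 (parentNode): aside
After 4 (firstChild): main
After 5 (parentNode): aside
After 6 (previousSibling): aside (no-op, stayed)
After 7 (firstChild): main

Answer: main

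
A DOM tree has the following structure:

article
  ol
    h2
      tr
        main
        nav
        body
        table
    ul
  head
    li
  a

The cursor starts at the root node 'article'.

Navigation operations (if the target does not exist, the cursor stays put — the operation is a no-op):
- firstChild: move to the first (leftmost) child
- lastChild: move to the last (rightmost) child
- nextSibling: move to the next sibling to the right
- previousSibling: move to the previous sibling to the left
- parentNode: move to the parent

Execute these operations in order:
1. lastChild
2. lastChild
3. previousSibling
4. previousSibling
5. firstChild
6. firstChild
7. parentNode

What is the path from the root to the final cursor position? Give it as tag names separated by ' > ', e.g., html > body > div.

After 1 (lastChild): a
After 2 (lastChild): a (no-op, stayed)
After 3 (previousSibling): head
After 4 (previousSibling): ol
After 5 (firstChild): h2
After 6 (firstChild): tr
After 7 (parentNode): h2

Answer: article > ol > h2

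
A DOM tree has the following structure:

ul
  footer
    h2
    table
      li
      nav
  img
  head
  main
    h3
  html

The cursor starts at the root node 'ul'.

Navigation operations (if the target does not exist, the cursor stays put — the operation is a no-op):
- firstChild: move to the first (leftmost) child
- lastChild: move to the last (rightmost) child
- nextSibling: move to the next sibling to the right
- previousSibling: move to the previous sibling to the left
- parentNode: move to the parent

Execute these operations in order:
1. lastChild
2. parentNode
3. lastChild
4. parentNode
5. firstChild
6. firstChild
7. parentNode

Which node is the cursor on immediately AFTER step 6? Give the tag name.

After 1 (lastChild): html
After 2 (parentNode): ul
After 3 (lastChild): html
After 4 (parentNode): ul
After 5 (firstChild): footer
After 6 (firstChild): h2

Answer: h2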